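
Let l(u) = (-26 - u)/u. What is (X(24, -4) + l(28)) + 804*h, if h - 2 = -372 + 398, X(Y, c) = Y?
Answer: 315477/14 ≈ 22534.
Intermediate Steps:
l(u) = (-26 - u)/u
h = 28 (h = 2 + (-372 + 398) = 2 + 26 = 28)
(X(24, -4) + l(28)) + 804*h = (24 + (-26 - 1*28)/28) + 804*28 = (24 + (-26 - 28)/28) + 22512 = (24 + (1/28)*(-54)) + 22512 = (24 - 27/14) + 22512 = 309/14 + 22512 = 315477/14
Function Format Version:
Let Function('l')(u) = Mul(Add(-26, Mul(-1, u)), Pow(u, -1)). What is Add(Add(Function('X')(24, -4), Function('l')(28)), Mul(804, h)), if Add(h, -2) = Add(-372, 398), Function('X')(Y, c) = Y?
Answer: Rational(315477, 14) ≈ 22534.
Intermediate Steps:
Function('l')(u) = Mul(Pow(u, -1), Add(-26, Mul(-1, u)))
h = 28 (h = Add(2, Add(-372, 398)) = Add(2, 26) = 28)
Add(Add(Function('X')(24, -4), Function('l')(28)), Mul(804, h)) = Add(Add(24, Mul(Pow(28, -1), Add(-26, Mul(-1, 28)))), Mul(804, 28)) = Add(Add(24, Mul(Rational(1, 28), Add(-26, -28))), 22512) = Add(Add(24, Mul(Rational(1, 28), -54)), 22512) = Add(Add(24, Rational(-27, 14)), 22512) = Add(Rational(309, 14), 22512) = Rational(315477, 14)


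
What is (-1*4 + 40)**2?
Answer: 1296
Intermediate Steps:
(-1*4 + 40)**2 = (-4 + 40)**2 = 36**2 = 1296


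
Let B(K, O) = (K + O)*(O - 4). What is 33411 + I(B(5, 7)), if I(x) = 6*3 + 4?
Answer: 33433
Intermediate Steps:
B(K, O) = (-4 + O)*(K + O) (B(K, O) = (K + O)*(-4 + O) = (-4 + O)*(K + O))
I(x) = 22 (I(x) = 18 + 4 = 22)
33411 + I(B(5, 7)) = 33411 + 22 = 33433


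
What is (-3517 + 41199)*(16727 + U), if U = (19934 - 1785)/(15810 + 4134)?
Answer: 6285761494517/9972 ≈ 6.3034e+8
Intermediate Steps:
U = 18149/19944 ≈ 0.91000
(-3517 + 41199)*(16727 + U) = (-3517 + 41199)*(16727 + 18149/19944) = 37682*(333621437/19944) = 6285761494517/9972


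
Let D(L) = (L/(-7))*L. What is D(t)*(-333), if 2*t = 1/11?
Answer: 333/3388 ≈ 0.098288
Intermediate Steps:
t = 1/22 (t = (1/2)/11 = (1/2)*(1/11) = 1/22 ≈ 0.045455)
D(L) = -L**2/7 (D(L) = (L*(-1/7))*L = (-L/7)*L = -L**2/7)
D(t)*(-333) = -(1/22)**2/7*(-333) = -1/7*1/484*(-333) = -1/3388*(-333) = 333/3388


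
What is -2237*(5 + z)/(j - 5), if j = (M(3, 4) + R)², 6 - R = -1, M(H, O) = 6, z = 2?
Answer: -15659/164 ≈ -95.482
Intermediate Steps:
R = 7 (R = 6 - 1*(-1) = 6 + 1 = 7)
j = 169 (j = (6 + 7)² = 13² = 169)
-2237*(5 + z)/(j - 5) = -2237*(5 + 2)/(169 - 5) = -15659/164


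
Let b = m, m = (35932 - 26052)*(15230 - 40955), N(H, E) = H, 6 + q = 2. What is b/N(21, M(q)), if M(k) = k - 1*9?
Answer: -12103000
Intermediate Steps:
q = -4 (q = -6 + 2 = -4)
M(k) = -9 + k (M(k) = k - 9 = -9 + k)
m = -254163000 (m = 9880*(-25725) = -254163000)
b = -254163000
b/N(21, M(q)) = -254163000/21 = -254163000*1/21 = -12103000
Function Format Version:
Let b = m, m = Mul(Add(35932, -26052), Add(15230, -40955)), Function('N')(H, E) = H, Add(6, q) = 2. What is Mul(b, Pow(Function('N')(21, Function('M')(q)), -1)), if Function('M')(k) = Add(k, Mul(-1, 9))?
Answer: -12103000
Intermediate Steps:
q = -4 (q = Add(-6, 2) = -4)
Function('M')(k) = Add(-9, k) (Function('M')(k) = Add(k, -9) = Add(-9, k))
m = -254163000 (m = Mul(9880, -25725) = -254163000)
b = -254163000
Mul(b, Pow(Function('N')(21, Function('M')(q)), -1)) = Mul(-254163000, Pow(21, -1)) = Mul(-254163000, Rational(1, 21)) = -12103000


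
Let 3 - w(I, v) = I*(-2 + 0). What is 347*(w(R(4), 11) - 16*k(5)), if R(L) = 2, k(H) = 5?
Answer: -25331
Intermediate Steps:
w(I, v) = 3 + 2*I (w(I, v) = 3 - I*(-2 + 0) = 3 - I*(-2) = 3 - (-2)*I = 3 + 2*I)
347*(w(R(4), 11) - 16*k(5)) = 347*((3 + 2*2) - 16*5) = 347*((3 + 4) - 80) = 347*(7 - 80) = 347*(-73) = -25331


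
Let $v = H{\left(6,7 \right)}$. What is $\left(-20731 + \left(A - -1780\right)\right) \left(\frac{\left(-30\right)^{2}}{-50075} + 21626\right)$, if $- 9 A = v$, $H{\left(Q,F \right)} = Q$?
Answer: $- \frac{2462779051910}{6009} \approx -4.0985 \cdot 10^{8}$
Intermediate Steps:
$v = 6$
$A = - \frac{2}{3}$ ($A = \left(- \frac{1}{9}\right) 6 = - \frac{2}{3} \approx -0.66667$)
$\left(-20731 + \left(A - -1780\right)\right) \left(\frac{\left(-30\right)^{2}}{-50075} + 21626\right) = \left(-20731 - - \frac{5338}{3}\right) \left(\frac{\left(-30\right)^{2}}{-50075} + 21626\right) = \left(-20731 + \left(- \frac{2}{3} + 1780\right)\right) \left(900 \left(- \frac{1}{50075}\right) + 21626\right) = \left(-20731 + \frac{5338}{3}\right) \left(- \frac{36}{2003} + 21626\right) = \left(- \frac{56855}{3}\right) \frac{43316842}{2003} = - \frac{2462779051910}{6009}$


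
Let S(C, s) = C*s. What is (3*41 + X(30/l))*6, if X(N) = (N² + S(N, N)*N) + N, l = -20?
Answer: 2889/4 ≈ 722.25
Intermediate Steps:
X(N) = N + N² + N³ (X(N) = (N² + (N*N)*N) + N = (N² + N²*N) + N = (N² + N³) + N = N + N² + N³)
(3*41 + X(30/l))*6 = (3*41 + (30/(-20))*(1 + 30/(-20) + (30/(-20))²))*6 = (123 + (30*(-1/20))*(1 + 30*(-1/20) + (30*(-1/20))²))*6 = (123 - 3*(1 - 3/2 + (-3/2)²)/2)*6 = (123 - 3*(1 - 3/2 + 9/4)/2)*6 = (123 - 3/2*7/4)*6 = (123 - 21/8)*6 = (963/8)*6 = 2889/4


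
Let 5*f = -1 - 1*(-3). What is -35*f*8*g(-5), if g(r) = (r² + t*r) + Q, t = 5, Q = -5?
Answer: 560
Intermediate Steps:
f = ⅖ (f = (-1 - 1*(-3))/5 = (-1 + 3)/5 = (⅕)*2 = ⅖ ≈ 0.40000)
g(r) = -5 + r² + 5*r (g(r) = (r² + 5*r) - 5 = -5 + r² + 5*r)
-35*f*8*g(-5) = -35*(⅖)*8*(-5 + (-5)² + 5*(-5)) = -112*(-5 + 25 - 25) = -112*(-5) = -35*(-16) = 560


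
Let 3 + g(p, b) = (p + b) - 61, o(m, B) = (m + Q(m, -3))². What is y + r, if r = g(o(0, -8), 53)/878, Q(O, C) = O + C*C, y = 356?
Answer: 156319/439 ≈ 356.08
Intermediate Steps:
Q(O, C) = O + C²
o(m, B) = (9 + 2*m)² (o(m, B) = (m + (m + (-3)²))² = (m + (m + 9))² = (m + (9 + m))² = (9 + 2*m)²)
g(p, b) = -64 + b + p (g(p, b) = -3 + ((p + b) - 61) = -3 + ((b + p) - 61) = -3 + (-61 + b + p) = -64 + b + p)
r = 35/439 (r = (-64 + 53 + (9 + 2*0)²)/878 = (-64 + 53 + (9 + 0)²)*(1/878) = (-64 + 53 + 9²)*(1/878) = (-64 + 53 + 81)*(1/878) = 70*(1/878) = 35/439 ≈ 0.079727)
y + r = 356 + 35/439 = 156319/439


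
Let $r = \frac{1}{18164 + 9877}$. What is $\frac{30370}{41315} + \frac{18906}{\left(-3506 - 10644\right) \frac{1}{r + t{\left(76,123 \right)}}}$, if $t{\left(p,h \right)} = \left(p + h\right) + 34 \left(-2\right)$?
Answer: $- \frac{95240858734386}{546432396575} \approx -174.3$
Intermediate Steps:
$t{\left(p,h \right)} = -68 + h + p$ ($t{\left(p,h \right)} = \left(h + p\right) - 68 = -68 + h + p$)
$r = \frac{1}{28041} \approx 3.5662 \cdot 10^{-5}$
$\frac{30370}{41315} + \frac{18906}{\left(-3506 - 10644\right) \frac{1}{r + t{\left(76,123 \right)}}} = \frac{30370}{41315} + \frac{18906}{\left(-3506 - 10644\right) \frac{1}{\frac{1}{28041} + \left(-68 + 123 + 76\right)}} = 30370 \cdot \frac{1}{41315} + \frac{18906}{\left(-14150\right) \frac{1}{\frac{1}{28041} + 131}} = \frac{6074}{8263} + \frac{18906}{\left(-14150\right) \frac{1}{\frac{3673372}{28041}}} = \frac{6074}{8263} + \frac{18906}{\left(-14150\right) \frac{28041}{3673372}} = \frac{6074}{8263} + \frac{18906}{- \frac{198390075}{1836686}} = \frac{6074}{8263} + 18906 \left(- \frac{1836686}{198390075}\right) = \frac{6074}{8263} - \frac{11574795172}{66130025} = - \frac{95240858734386}{546432396575}$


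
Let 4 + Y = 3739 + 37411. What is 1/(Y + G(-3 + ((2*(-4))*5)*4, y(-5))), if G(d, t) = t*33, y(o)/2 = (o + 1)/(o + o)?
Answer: 5/205862 ≈ 2.4288e-5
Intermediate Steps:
y(o) = (1 + o)/o (y(o) = 2*((o + 1)/(o + o)) = 2*((1 + o)/((2*o))) = 2*((1 + o)*(1/(2*o))) = 2*((1 + o)/(2*o)) = (1 + o)/o)
G(d, t) = 33*t
Y = 41146 (Y = -4 + (3739 + 37411) = -4 + 41150 = 41146)
1/(Y + G(-3 + ((2*(-4))*5)*4, y(-5))) = 1/(41146 + 33*((1 - 5)/(-5))) = 1/(41146 + 33*(-⅕*(-4))) = 1/(41146 + 33*(⅘)) = 1/(41146 + 132/5) = 1/(205862/5) = 5/205862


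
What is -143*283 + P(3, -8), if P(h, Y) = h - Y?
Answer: -40458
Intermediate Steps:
-143*283 + P(3, -8) = -143*283 + (3 - 1*(-8)) = -40469 + (3 + 8) = -40469 + 11 = -40458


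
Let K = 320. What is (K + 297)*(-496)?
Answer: -306032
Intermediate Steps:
(K + 297)*(-496) = (320 + 297)*(-496) = 617*(-496) = -306032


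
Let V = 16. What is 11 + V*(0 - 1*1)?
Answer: -5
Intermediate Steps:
11 + V*(0 - 1*1) = 11 + 16*(0 - 1*1) = 11 + 16*(0 - 1) = 11 + 16*(-1) = 11 - 16 = -5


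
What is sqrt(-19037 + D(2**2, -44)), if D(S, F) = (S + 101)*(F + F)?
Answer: I*sqrt(28277) ≈ 168.16*I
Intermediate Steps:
D(S, F) = 2*F*(101 + S) (D(S, F) = (101 + S)*(2*F) = 2*F*(101 + S))
sqrt(-19037 + D(2**2, -44)) = sqrt(-19037 + 2*(-44)*(101 + 2**2)) = sqrt(-19037 + 2*(-44)*(101 + 4)) = sqrt(-19037 + 2*(-44)*105) = sqrt(-19037 - 9240) = sqrt(-28277) = I*sqrt(28277)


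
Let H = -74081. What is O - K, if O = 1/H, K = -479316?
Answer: 35508208595/74081 ≈ 4.7932e+5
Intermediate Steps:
O = -1/74081 (O = 1/(-74081) = -1/74081 ≈ -1.3499e-5)
O - K = -1/74081 - 1*(-479316) = -1/74081 + 479316 = 35508208595/74081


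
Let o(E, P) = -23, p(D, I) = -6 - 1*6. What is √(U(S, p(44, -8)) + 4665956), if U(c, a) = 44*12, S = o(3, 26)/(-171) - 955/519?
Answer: 2*√1166621 ≈ 2160.2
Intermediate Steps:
p(D, I) = -12 (p(D, I) = -6 - 6 = -12)
S = -50456/29583 (S = -23/(-171) - 955/519 = -23*(-1/171) - 955*1/519 = 23/171 - 955/519 = -50456/29583 ≈ -1.7056)
U(c, a) = 528
√(U(S, p(44, -8)) + 4665956) = √(528 + 4665956) = √4666484 = 2*√1166621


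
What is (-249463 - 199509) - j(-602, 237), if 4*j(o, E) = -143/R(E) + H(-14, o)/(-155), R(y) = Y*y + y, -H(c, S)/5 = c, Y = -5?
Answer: -52777547705/117552 ≈ -4.4897e+5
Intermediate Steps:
H(c, S) = -5*c
R(y) = -4*y (R(y) = -5*y + y = -4*y)
j(o, E) = -7/62 + 143/(16*E) (j(o, E) = (-143*(-1/(4*E)) - 5*(-14)/(-155))/4 = (-(-143)/(4*E) + 70*(-1/155))/4 = (143/(4*E) - 14/31)/4 = (-14/31 + 143/(4*E))/4 = -7/62 + 143/(16*E))
(-249463 - 199509) - j(-602, 237) = (-249463 - 199509) - (4433 - 56*237)/(496*237) = -448972 - (4433 - 13272)/(496*237) = -448972 - (-8839)/(496*237) = -448972 - 1*(-8839/117552) = -448972 + 8839/117552 = -52777547705/117552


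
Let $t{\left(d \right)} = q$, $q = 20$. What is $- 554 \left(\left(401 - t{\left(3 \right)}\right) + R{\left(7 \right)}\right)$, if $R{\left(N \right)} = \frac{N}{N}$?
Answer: $-211628$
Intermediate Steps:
$t{\left(d \right)} = 20$
$R{\left(N \right)} = 1$
$- 554 \left(\left(401 - t{\left(3 \right)}\right) + R{\left(7 \right)}\right) = - 554 \left(\left(401 - 20\right) + 1\right) = - 554 \left(381 + 1\right) = \left(-554\right) 382 = -211628$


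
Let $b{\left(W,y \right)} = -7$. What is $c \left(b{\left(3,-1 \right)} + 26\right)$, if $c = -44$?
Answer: $-836$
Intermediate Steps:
$c \left(b{\left(3,-1 \right)} + 26\right) = - 44 \left(-7 + 26\right) = \left(-44\right) 19 = -836$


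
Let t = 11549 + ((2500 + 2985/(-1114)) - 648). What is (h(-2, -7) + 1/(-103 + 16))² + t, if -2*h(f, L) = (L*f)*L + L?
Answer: 272405996375/16863732 ≈ 16153.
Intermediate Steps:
h(f, L) = -L/2 - f*L²/2 (h(f, L) = -((L*f)*L + L)/2 = -(f*L² + L)/2 = -(L + f*L²)/2 = -L/2 - f*L²/2)
t = 14925729/1114 (t = 11549 + ((2500 + 2985*(-1/1114)) - 648) = 11549 + ((2500 - 2985/1114) - 648) = 11549 + (2782015/1114 - 648) = 11549 + 2060143/1114 = 14925729/1114 ≈ 13398.)
(h(-2, -7) + 1/(-103 + 16))² + t = (-½*(-7)*(1 - 7*(-2)) + 1/(-103 + 16))² + 14925729/1114 = (-½*(-7)*(1 + 14) + 1/(-87))² + 14925729/1114 = (-½*(-7)*15 - 1/87)² + 14925729/1114 = (105/2 - 1/87)² + 14925729/1114 = (9133/174)² + 14925729/1114 = 83411689/30276 + 14925729/1114 = 272405996375/16863732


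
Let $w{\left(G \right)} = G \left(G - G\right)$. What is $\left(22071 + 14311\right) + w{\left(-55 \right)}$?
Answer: $36382$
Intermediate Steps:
$w{\left(G \right)} = 0$ ($w{\left(G \right)} = G 0 = 0$)
$\left(22071 + 14311\right) + w{\left(-55 \right)} = \left(22071 + 14311\right) + 0 = 36382 + 0 = 36382$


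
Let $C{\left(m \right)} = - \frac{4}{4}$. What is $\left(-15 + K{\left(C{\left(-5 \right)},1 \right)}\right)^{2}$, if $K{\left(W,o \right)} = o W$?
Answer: $256$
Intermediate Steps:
$C{\left(m \right)} = -1$ ($C{\left(m \right)} = \left(-4\right) \frac{1}{4} = -1$)
$K{\left(W,o \right)} = W o$
$\left(-15 + K{\left(C{\left(-5 \right)},1 \right)}\right)^{2} = \left(-15 - 1\right)^{2} = \left(-16\right)^{2} = 256$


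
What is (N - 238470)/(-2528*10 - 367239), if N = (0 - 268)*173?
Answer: 284834/392519 ≈ 0.72566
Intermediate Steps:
N = -46364 (N = -268*173 = -46364)
(N - 238470)/(-2528*10 - 367239) = (-46364 - 238470)/(-2528*10 - 367239) = -284834/(-25280 - 367239) = -284834/(-392519) = -284834*(-1/392519) = 284834/392519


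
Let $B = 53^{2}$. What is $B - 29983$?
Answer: $-27174$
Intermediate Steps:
$B = 2809$
$B - 29983 = 2809 - 29983 = -27174$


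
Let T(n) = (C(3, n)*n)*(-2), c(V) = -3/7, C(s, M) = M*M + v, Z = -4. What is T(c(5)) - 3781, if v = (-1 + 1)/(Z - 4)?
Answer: -1296829/343 ≈ -3780.8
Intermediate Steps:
v = 0 (v = (-1 + 1)/(-4 - 4) = 0/(-8) = 0*(-⅛) = 0)
C(s, M) = M² (C(s, M) = M*M + 0 = M² + 0 = M²)
c(V) = -3/7 (c(V) = -3*⅐ = -3/7)
T(n) = -2*n³ (T(n) = (n²*n)*(-2) = n³*(-2) = -2*n³)
T(c(5)) - 3781 = -2*(-3/7)³ - 3781 = -2*(-27/343) - 3781 = 54/343 - 3781 = -1296829/343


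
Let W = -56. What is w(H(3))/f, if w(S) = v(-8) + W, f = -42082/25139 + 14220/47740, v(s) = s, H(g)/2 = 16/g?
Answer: 3840434752/82575905 ≈ 46.508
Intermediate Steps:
H(g) = 32/g (H(g) = 2*(16/g) = 32/g)
f = -82575905/60006793 (f = -42082*1/25139 + 14220*(1/47740) = -42082/25139 + 711/2387 = -82575905/60006793 ≈ -1.3761)
w(S) = -64 (w(S) = -8 - 56 = -64)
w(H(3))/f = -64/(-82575905/60006793) = -64*(-60006793/82575905) = 3840434752/82575905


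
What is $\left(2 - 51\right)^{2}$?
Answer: $2401$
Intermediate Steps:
$\left(2 - 51\right)^{2} = \left(-49\right)^{2} = 2401$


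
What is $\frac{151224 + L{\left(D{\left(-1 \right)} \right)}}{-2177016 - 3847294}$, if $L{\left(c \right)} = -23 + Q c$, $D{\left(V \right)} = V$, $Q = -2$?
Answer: $- \frac{151203}{6024310} \approx -0.025099$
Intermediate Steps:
$L{\left(c \right)} = -23 - 2 c$
$\frac{151224 + L{\left(D{\left(-1 \right)} \right)}}{-2177016 - 3847294} = \frac{151224 - 21}{-2177016 - 3847294} = \frac{151224 + \left(-23 + 2\right)}{-6024310} = \left(151224 - 21\right) \left(- \frac{1}{6024310}\right) = 151203 \left(- \frac{1}{6024310}\right) = - \frac{151203}{6024310}$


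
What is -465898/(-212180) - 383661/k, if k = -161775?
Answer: 1741953777/381393550 ≈ 4.5673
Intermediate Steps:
-465898/(-212180) - 383661/k = -465898/(-212180) - 383661/(-161775) = -465898*(-1/212180) - 383661*(-1/161775) = 232949/106090 + 42629/17975 = 1741953777/381393550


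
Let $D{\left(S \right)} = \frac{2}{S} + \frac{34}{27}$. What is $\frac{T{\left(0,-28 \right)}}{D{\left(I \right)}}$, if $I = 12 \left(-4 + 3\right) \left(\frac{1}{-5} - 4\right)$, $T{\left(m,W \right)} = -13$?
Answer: $- \frac{4914}{491} \approx -10.008$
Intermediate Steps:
$I = \frac{252}{5}$ ($I = 12 \left(- (- \frac{1}{5} - 4)\right) = 12 \left(\left(-1\right) \left(- \frac{21}{5}\right)\right) = 12 \cdot \frac{21}{5} = \frac{252}{5} \approx 50.4$)
$D{\left(S \right)} = \frac{34}{27} + \frac{2}{S}$ ($D{\left(S \right)} = \frac{2}{S} + 34 \cdot \frac{1}{27} = \frac{2}{S} + \frac{34}{27} = \frac{34}{27} + \frac{2}{S}$)
$\frac{T{\left(0,-28 \right)}}{D{\left(I \right)}} = - \frac{13}{\frac{34}{27} + \frac{2}{\frac{252}{5}}} = - \frac{13}{\frac{34}{27} + 2 \cdot \frac{5}{252}} = - \frac{13}{\frac{34}{27} + \frac{5}{126}} = - \frac{13}{\frac{491}{378}} = \left(-13\right) \frac{378}{491} = - \frac{4914}{491}$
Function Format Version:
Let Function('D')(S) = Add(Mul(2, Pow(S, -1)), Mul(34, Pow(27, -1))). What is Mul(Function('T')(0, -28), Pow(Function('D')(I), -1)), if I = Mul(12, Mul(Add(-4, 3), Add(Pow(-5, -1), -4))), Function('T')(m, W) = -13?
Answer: Rational(-4914, 491) ≈ -10.008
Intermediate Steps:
I = Rational(252, 5) (I = Mul(12, Mul(-1, Add(Rational(-1, 5), -4))) = Mul(12, Mul(-1, Rational(-21, 5))) = Mul(12, Rational(21, 5)) = Rational(252, 5) ≈ 50.400)
Function('D')(S) = Add(Rational(34, 27), Mul(2, Pow(S, -1))) (Function('D')(S) = Add(Mul(2, Pow(S, -1)), Mul(34, Rational(1, 27))) = Add(Mul(2, Pow(S, -1)), Rational(34, 27)) = Add(Rational(34, 27), Mul(2, Pow(S, -1))))
Mul(Function('T')(0, -28), Pow(Function('D')(I), -1)) = Mul(-13, Pow(Add(Rational(34, 27), Mul(2, Pow(Rational(252, 5), -1))), -1)) = Mul(-13, Pow(Add(Rational(34, 27), Mul(2, Rational(5, 252))), -1)) = Mul(-13, Pow(Add(Rational(34, 27), Rational(5, 126)), -1)) = Mul(-13, Pow(Rational(491, 378), -1)) = Mul(-13, Rational(378, 491)) = Rational(-4914, 491)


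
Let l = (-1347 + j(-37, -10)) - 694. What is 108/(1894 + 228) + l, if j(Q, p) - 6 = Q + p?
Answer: -2208948/1061 ≈ -2081.9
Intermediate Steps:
j(Q, p) = 6 + Q + p (j(Q, p) = 6 + (Q + p) = 6 + Q + p)
l = -2082 (l = (-1347 + (6 - 37 - 10)) - 694 = (-1347 - 41) - 694 = -1388 - 694 = -2082)
108/(1894 + 228) + l = 108/(1894 + 228) - 2082 = 108/2122 - 2082 = 108*(1/2122) - 2082 = 54/1061 - 2082 = -2208948/1061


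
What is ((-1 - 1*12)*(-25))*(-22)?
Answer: -7150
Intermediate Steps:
((-1 - 1*12)*(-25))*(-22) = ((-1 - 12)*(-25))*(-22) = -13*(-25)*(-22) = 325*(-22) = -7150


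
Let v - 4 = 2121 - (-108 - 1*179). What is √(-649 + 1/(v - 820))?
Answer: I*√411216386/796 ≈ 25.475*I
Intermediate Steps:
v = 2412 (v = 4 + (2121 - (-108 - 1*179)) = 4 + (2121 - (-108 - 179)) = 4 + (2121 - 1*(-287)) = 4 + (2121 + 287) = 4 + 2408 = 2412)
√(-649 + 1/(v - 820)) = √(-649 + 1/(2412 - 820)) = √(-649 + 1/1592) = √(-1033207/1592) = I*√411216386/796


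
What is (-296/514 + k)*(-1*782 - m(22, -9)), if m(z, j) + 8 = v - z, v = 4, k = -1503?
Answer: 292132764/257 ≈ 1.1367e+6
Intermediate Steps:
m(z, j) = -4 - z (m(z, j) = -8 + (4 - z) = -4 - z)
(-296/514 + k)*(-1*782 - m(22, -9)) = (-296/514 - 1503)*(-1*782 - (-4 - 1*22)) = (-296*1/514 - 1503)*(-782 - (-4 - 22)) = (-148/257 - 1503)*(-782 - 1*(-26)) = -386419*(-782 + 26)/257 = -386419/257*(-756) = 292132764/257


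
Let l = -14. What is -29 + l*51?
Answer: -743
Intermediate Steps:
-29 + l*51 = -29 - 14*51 = -29 - 714 = -743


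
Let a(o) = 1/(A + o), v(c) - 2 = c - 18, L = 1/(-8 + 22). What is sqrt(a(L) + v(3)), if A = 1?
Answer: I*sqrt(2715)/15 ≈ 3.4737*I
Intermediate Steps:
L = 1/14 ≈ 0.071429
v(c) = -16 + c (v(c) = 2 + (c - 18) = 2 + (-18 + c) = -16 + c)
a(o) = 1/(1 + o)
sqrt(a(L) + v(3)) = sqrt(1/(1 + 1/14) + (-16 + 3)) = sqrt(1/(15/14) - 13) = sqrt(14/15 - 13) = sqrt(-181/15) = I*sqrt(2715)/15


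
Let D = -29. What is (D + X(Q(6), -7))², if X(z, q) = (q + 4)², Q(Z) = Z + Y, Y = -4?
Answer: 400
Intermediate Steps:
Q(Z) = -4 + Z (Q(Z) = Z - 4 = -4 + Z)
X(z, q) = (4 + q)²
(D + X(Q(6), -7))² = (-29 + (4 - 7)²)² = (-29 + (-3)²)² = (-29 + 9)² = (-20)² = 400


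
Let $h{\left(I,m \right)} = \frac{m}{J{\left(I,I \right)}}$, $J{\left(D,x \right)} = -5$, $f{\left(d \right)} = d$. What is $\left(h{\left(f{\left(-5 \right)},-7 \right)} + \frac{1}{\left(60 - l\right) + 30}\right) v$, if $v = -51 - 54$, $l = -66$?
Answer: $- \frac{7679}{52} \approx -147.67$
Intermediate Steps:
$h{\left(I,m \right)} = - \frac{m}{5}$ ($h{\left(I,m \right)} = \frac{m}{-5} = m \left(- \frac{1}{5}\right) = - \frac{m}{5}$)
$v = -105$
$\left(h{\left(f{\left(-5 \right)},-7 \right)} + \frac{1}{\left(60 - l\right) + 30}\right) v = \left(\left(- \frac{1}{5}\right) \left(-7\right) + \frac{1}{\left(60 - -66\right) + 30}\right) \left(-105\right) = \left(\frac{7}{5} + \frac{1}{\left(60 + 66\right) + 30}\right) \left(-105\right) = \left(\frac{7}{5} + \frac{1}{126 + 30}\right) \left(-105\right) = \left(\frac{7}{5} + \frac{1}{156}\right) \left(-105\right) = \frac{1097}{780} \left(-105\right) = - \frac{7679}{52}$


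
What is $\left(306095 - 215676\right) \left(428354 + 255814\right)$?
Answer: $61861786392$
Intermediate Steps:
$\left(306095 - 215676\right) \left(428354 + 255814\right) = \left(306095 - 215676\right) 684168 = 90419 \cdot 684168 = 61861786392$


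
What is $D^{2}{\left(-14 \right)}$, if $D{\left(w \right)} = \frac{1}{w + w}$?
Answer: $\frac{1}{784} \approx 0.0012755$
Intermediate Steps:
$D{\left(w \right)} = \frac{1}{2 w}$
$D^{2}{\left(-14 \right)} = \left(\frac{1}{2 \left(-14\right)}\right)^{2} = \left(\frac{1}{2} \left(- \frac{1}{14}\right)\right)^{2} = \left(- \frac{1}{28}\right)^{2} = \frac{1}{784}$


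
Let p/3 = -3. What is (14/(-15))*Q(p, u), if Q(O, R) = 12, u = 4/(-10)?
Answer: -56/5 ≈ -11.200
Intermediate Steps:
p = -9 (p = 3*(-3) = -9)
u = -2/5 (u = 4*(-1/10) = -2/5 ≈ -0.40000)
(14/(-15))*Q(p, u) = (14/(-15))*12 = (14*(-1/15))*12 = -14/15*12 = -56/5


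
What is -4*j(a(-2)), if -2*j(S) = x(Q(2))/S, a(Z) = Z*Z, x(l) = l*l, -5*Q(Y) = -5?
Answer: ½ ≈ 0.50000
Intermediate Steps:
Q(Y) = 1 (Q(Y) = -⅕*(-5) = 1)
x(l) = l²
a(Z) = Z²
j(S) = -1/(2*S) (j(S) = -1²/(2*S) = -1/(2*S))
-4*j(a(-2)) = -(-2)/((-2)²) = -(-2)/4 = -4*(-⅛) = ½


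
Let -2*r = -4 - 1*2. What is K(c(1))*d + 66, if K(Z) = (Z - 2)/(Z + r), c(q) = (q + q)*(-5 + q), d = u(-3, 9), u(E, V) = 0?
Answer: 66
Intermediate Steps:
d = 0
c(q) = 2*q*(-5 + q) (c(q) = (2*q)*(-5 + q) = 2*q*(-5 + q))
r = 3 (r = -(-4 - 1*2)/2 = -(-4 - 2)/2 = -½*(-6) = 3)
K(Z) = (-2 + Z)/(3 + Z) (K(Z) = (Z - 2)/(Z + 3) = (-2 + Z)/(3 + Z))
K(c(1))*d + 66 = ((-2 + 2*1*(-5 + 1))/(3 + 2*1*(-5 + 1)))*0 + 66 = ((-2 + 2*1*(-4))/(3 + 2*1*(-4)))*0 + 66 = ((-2 - 8)/(3 - 8))*0 + 66 = (-10/(-5))*0 + 66 = -⅕*(-10)*0 + 66 = 2*0 + 66 = 0 + 66 = 66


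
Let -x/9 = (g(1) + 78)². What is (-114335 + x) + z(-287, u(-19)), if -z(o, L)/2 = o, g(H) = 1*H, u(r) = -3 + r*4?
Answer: -169930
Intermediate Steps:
u(r) = -3 + 4*r
g(H) = H
z(o, L) = -2*o
x = -56169 (x = -9*(1 + 78)² = -9*79² = -9*6241 = -56169)
(-114335 + x) + z(-287, u(-19)) = (-114335 - 56169) - 2*(-287) = -170504 + 574 = -169930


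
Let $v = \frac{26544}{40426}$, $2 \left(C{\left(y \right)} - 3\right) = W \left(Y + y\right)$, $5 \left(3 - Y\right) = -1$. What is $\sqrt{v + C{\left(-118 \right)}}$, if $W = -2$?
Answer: $\frac{\sqrt{1209931685105}}{101065} \approx 10.884$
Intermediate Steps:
$Y = \frac{16}{5}$ ($Y = 3 - - \frac{1}{5} = 3 + \frac{1}{5} = \frac{16}{5} \approx 3.2$)
$C{\left(y \right)} = - \frac{1}{5} - y$ ($C{\left(y \right)} = 3 + \frac{\left(-2\right) \left(\frac{16}{5} + y\right)}{2} = 3 + \frac{- \frac{32}{5} - 2 y}{2} = 3 - \left(\frac{16}{5} + y\right) = - \frac{1}{5} - y$)
$v = \frac{13272}{20213}$ ($v = 26544 \cdot \frac{1}{40426} = \frac{13272}{20213} \approx 0.65661$)
$\sqrt{v + C{\left(-118 \right)}} = \sqrt{\frac{13272}{20213} - - \frac{589}{5}} = \sqrt{\frac{13272}{20213} + \left(- \frac{1}{5} + 118\right)} = \sqrt{\frac{13272}{20213} + \frac{589}{5}} = \sqrt{\frac{11971817}{101065}} = \frac{\sqrt{1209931685105}}{101065}$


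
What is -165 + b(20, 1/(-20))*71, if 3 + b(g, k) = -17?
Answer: -1585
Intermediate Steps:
b(g, k) = -20 (b(g, k) = -3 - 17 = -20)
-165 + b(20, 1/(-20))*71 = -165 - 20*71 = -165 - 1420 = -1585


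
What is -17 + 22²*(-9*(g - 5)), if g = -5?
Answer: 43543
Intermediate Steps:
-17 + 22²*(-9*(g - 5)) = -17 + 22²*(-9*(-5 - 5)) = -17 + 484*(-9*(-10)) = -17 + 484*90 = -17 + 43560 = 43543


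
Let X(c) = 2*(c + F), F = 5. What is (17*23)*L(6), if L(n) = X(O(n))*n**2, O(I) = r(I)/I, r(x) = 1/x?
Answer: 141542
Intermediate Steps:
O(I) = I**(-2) (O(I) = 1/(I*I) = I**(-2))
X(c) = 10 + 2*c (X(c) = 2*(c + 5) = 2*(5 + c) = 10 + 2*c)
L(n) = n**2*(10 + 2/n**2) (L(n) = (10 + 2/n**2)*n**2 = n**2*(10 + 2/n**2))
(17*23)*L(6) = (17*23)*(2 + 10*6**2) = 391*(2 + 10*36) = 391*(2 + 360) = 391*362 = 141542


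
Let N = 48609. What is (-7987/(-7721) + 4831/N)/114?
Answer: 30395731/3056096439 ≈ 0.0099459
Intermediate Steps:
(-7987/(-7721) + 4831/N)/114 = (-7987/(-7721) + 4831/48609)/114 = (-7987*(-1/7721) + 4831*(1/48609))*(1/114) = (1141/1103 + 4831/48609)*(1/114) = (60791462/53615727)*(1/114) = 30395731/3056096439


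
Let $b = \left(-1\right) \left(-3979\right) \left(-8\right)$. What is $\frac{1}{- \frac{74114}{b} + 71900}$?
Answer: $\frac{15916}{1144397457} \approx 1.3908 \cdot 10^{-5}$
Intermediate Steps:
$b = -31832$ ($b = 3979 \left(-8\right) = -31832$)
$\frac{1}{- \frac{74114}{b} + 71900} = \frac{1}{- \frac{74114}{-31832} + 71900} = \frac{1}{\left(-74114\right) \left(- \frac{1}{31832}\right) + 71900} = \frac{1}{\frac{37057}{15916} + 71900} = \frac{1}{\frac{1144397457}{15916}} = \frac{15916}{1144397457}$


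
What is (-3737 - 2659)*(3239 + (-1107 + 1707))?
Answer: -24554244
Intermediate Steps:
(-3737 - 2659)*(3239 + (-1107 + 1707)) = -6396*(3239 + 600) = -6396*3839 = -24554244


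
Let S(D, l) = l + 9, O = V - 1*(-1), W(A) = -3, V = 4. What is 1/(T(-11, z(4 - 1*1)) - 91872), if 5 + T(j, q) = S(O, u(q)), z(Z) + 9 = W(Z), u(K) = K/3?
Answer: -1/91872 ≈ -1.0885e-5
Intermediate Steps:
O = 5 (O = 4 - 1*(-1) = 4 + 1 = 5)
u(K) = K/3 (u(K) = K*(⅓) = K/3)
z(Z) = -12 (z(Z) = -9 - 3 = -12)
S(D, l) = 9 + l
T(j, q) = 4 + q/3 (T(j, q) = -5 + (9 + q/3) = 4 + q/3)
1/(T(-11, z(4 - 1*1)) - 91872) = 1/((4 + (⅓)*(-12)) - 91872) = 1/((4 - 4) - 91872) = 1/(0 - 91872) = 1/(-91872) = -1/91872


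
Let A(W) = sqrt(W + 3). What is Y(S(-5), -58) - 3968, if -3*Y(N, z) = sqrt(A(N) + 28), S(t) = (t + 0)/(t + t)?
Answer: -3968 - sqrt(112 + 2*sqrt(14))/6 ≈ -3969.8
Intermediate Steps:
A(W) = sqrt(3 + W)
S(t) = 1/2 (S(t) = t/((2*t)) = t*(1/(2*t)) = 1/2)
Y(N, z) = -sqrt(28 + sqrt(3 + N))/3 (Y(N, z) = -sqrt(sqrt(3 + N) + 28)/3 = -sqrt(28 + sqrt(3 + N))/3)
Y(S(-5), -58) - 3968 = -sqrt(28 + sqrt(3 + 1/2))/3 - 3968 = -sqrt(28 + sqrt(7/2))/3 - 3968 = -sqrt(28 + sqrt(14)/2)/3 - 3968 = -3968 - sqrt(28 + sqrt(14)/2)/3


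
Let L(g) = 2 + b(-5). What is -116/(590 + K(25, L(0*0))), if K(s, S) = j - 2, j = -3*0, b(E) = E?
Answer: -29/147 ≈ -0.19728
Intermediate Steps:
L(g) = -3 (L(g) = 2 - 5 = -3)
j = 0
K(s, S) = -2 (K(s, S) = 0 - 2 = -2)
-116/(590 + K(25, L(0*0))) = -116/(590 - 2) = -116/588 = -116*1/588 = -29/147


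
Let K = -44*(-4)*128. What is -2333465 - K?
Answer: -2355993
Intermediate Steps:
K = 22528 (K = 176*128 = 22528)
-2333465 - K = -2333465 - 1*22528 = -2333465 - 22528 = -2355993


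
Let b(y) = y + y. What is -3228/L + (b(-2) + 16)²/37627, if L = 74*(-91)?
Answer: 61214826/126690109 ≈ 0.48319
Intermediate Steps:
b(y) = 2*y
L = -6734
-3228/L + (b(-2) + 16)²/37627 = -3228/(-6734) + (2*(-2) + 16)²/37627 = -3228*(-1/6734) + (-4 + 16)²*(1/37627) = 1614/3367 + 12²*(1/37627) = 1614/3367 + 144*(1/37627) = 1614/3367 + 144/37627 = 61214826/126690109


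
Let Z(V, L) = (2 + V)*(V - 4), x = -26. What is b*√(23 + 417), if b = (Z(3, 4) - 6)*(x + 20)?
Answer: 132*√110 ≈ 1384.4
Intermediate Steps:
Z(V, L) = (-4 + V)*(2 + V) (Z(V, L) = (2 + V)*(-4 + V) = (-4 + V)*(2 + V))
b = 66 (b = ((-8 + 3² - 2*3) - 6)*(-26 + 20) = ((-8 + 9 - 6) - 6)*(-6) = (-5 - 6)*(-6) = -11*(-6) = 66)
b*√(23 + 417) = 66*√(23 + 417) = 66*√440 = 66*(2*√110) = 132*√110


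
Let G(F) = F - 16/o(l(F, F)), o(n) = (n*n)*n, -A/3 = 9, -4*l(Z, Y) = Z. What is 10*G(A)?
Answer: -5324650/19683 ≈ -270.52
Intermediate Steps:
l(Z, Y) = -Z/4
A = -27 (A = -3*9 = -27)
o(n) = n**3 (o(n) = n**2*n = n**3)
G(F) = F + 1024/F**3 (G(F) = F - 16*(-64/F**3) = F - (-1024)/F**3 = F + 1024/F**3)
10*G(A) = 10*(-27 + 1024/(-27)**3) = 10*(-27 + 1024*(-1/19683)) = 10*(-27 - 1024/19683) = 10*(-532465/19683) = -5324650/19683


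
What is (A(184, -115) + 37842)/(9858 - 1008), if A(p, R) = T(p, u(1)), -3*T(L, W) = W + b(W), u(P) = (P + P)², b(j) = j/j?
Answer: 113521/26550 ≈ 4.2757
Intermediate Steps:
b(j) = 1
u(P) = 4*P² (u(P) = (2*P)² = 4*P²)
T(L, W) = -⅓ - W/3 (T(L, W) = -(W + 1)/3 = -(1 + W)/3 = -⅓ - W/3)
A(p, R) = -5/3 (A(p, R) = -⅓ - 4*1²/3 = -⅓ - 4/3 = -5/3)
(A(184, -115) + 37842)/(9858 - 1008) = (-5/3 + 37842)/(9858 - 1008) = (113521/3)/8850 = (113521/3)*(1/8850) = 113521/26550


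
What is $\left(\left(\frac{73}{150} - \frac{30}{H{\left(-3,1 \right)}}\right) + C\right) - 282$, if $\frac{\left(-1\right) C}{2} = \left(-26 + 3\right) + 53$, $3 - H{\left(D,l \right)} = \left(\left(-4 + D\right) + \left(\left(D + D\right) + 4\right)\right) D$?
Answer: $- \frac{102079}{300} \approx -340.26$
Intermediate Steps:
$H{\left(D,l \right)} = 3 - 3 D^{2}$ ($H{\left(D,l \right)} = 3 - \left(\left(-4 + D\right) + \left(\left(D + D\right) + 4\right)\right) D = 3 - \left(\left(-4 + D\right) + \left(2 D + 4\right)\right) D = 3 - \left(\left(-4 + D\right) + \left(4 + 2 D\right)\right) D = 3 - 3 D D = 3 - 3 D^{2}$)
$C = -60$ ($C = - 2 \left(\left(-26 + 3\right) + 53\right) = - 2 \left(-23 + 53\right) = \left(-2\right) 30 = -60$)
$\left(\left(\frac{73}{150} - \frac{30}{H{\left(-3,1 \right)}}\right) + C\right) - 282 = \left(\left(\frac{73}{150} - \frac{30}{3 - 3 \left(-3\right)^{2}}\right) - 60\right) - 282 = \left(\left(73 \cdot \frac{1}{150} - \frac{30}{3 - 27}\right) - 60\right) - 282 = \left(\left(\frac{73}{150} - \frac{30}{3 - 27}\right) - 60\right) - 282 = \left(\left(\frac{73}{150} - \frac{30}{-24}\right) - 60\right) - 282 = \left(\left(\frac{73}{150} - - \frac{5}{4}\right) - 60\right) - 282 = \left(\left(\frac{73}{150} + \frac{5}{4}\right) - 60\right) - 282 = \left(\frac{521}{300} - 60\right) - 282 = - \frac{17479}{300} - 282 = - \frac{102079}{300}$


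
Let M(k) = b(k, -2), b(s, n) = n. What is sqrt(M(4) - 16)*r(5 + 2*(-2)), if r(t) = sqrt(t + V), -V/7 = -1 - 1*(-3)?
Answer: -3*sqrt(26) ≈ -15.297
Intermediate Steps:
M(k) = -2
V = -14 (V = -7*(-1 - 1*(-3)) = -7*(-1 + 3) = -7*2 = -14)
r(t) = sqrt(-14 + t) (r(t) = sqrt(t - 14) = sqrt(-14 + t))
sqrt(M(4) - 16)*r(5 + 2*(-2)) = sqrt(-2 - 16)*sqrt(-14 + (5 + 2*(-2))) = sqrt(-18)*sqrt(-14 + (5 - 4)) = (3*I*sqrt(2))*sqrt(-14 + 1) = (3*I*sqrt(2))*sqrt(-13) = (3*I*sqrt(2))*(I*sqrt(13)) = -3*sqrt(26)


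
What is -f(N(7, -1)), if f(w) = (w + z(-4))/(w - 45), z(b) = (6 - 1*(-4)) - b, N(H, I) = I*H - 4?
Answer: 3/56 ≈ 0.053571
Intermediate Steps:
N(H, I) = -4 + H*I (N(H, I) = H*I - 4 = -4 + H*I)
z(b) = 10 - b (z(b) = (6 + 4) - b = 10 - b)
f(w) = (14 + w)/(-45 + w) (f(w) = (w + (10 - 1*(-4)))/(w - 45) = (w + (10 + 4))/(-45 + w) = (w + 14)/(-45 + w) = (14 + w)/(-45 + w))
-f(N(7, -1)) = -(14 + (-4 + 7*(-1)))/(-45 + (-4 + 7*(-1))) = -(14 + (-4 - 7))/(-45 + (-4 - 7)) = -(14 - 11)/(-45 - 11) = -3/(-56) = -(-1)*3/56 = -1*(-3/56) = 3/56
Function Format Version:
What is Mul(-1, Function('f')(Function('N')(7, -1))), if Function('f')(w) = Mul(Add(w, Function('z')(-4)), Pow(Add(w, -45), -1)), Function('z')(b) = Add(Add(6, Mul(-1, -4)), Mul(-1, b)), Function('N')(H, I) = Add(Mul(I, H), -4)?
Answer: Rational(3, 56) ≈ 0.053571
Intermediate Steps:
Function('N')(H, I) = Add(-4, Mul(H, I)) (Function('N')(H, I) = Add(Mul(H, I), -4) = Add(-4, Mul(H, I)))
Function('z')(b) = Add(10, Mul(-1, b)) (Function('z')(b) = Add(Add(6, 4), Mul(-1, b)) = Add(10, Mul(-1, b)))
Function('f')(w) = Mul(Pow(Add(-45, w), -1), Add(14, w)) (Function('f')(w) = Mul(Add(w, Add(10, Mul(-1, -4))), Pow(Add(w, -45), -1)) = Mul(Add(w, Add(10, 4)), Pow(Add(-45, w), -1)) = Mul(Add(w, 14), Pow(Add(-45, w), -1)) = Mul(Add(14, w), Pow(Add(-45, w), -1)) = Mul(Pow(Add(-45, w), -1), Add(14, w)))
Mul(-1, Function('f')(Function('N')(7, -1))) = Mul(-1, Mul(Pow(Add(-45, Add(-4, Mul(7, -1))), -1), Add(14, Add(-4, Mul(7, -1))))) = Mul(-1, Mul(Pow(Add(-45, Add(-4, -7)), -1), Add(14, Add(-4, -7)))) = Mul(-1, Mul(Pow(Add(-45, -11), -1), Add(14, -11))) = Mul(-1, Mul(Pow(-56, -1), 3)) = Mul(-1, Mul(Rational(-1, 56), 3)) = Mul(-1, Rational(-3, 56)) = Rational(3, 56)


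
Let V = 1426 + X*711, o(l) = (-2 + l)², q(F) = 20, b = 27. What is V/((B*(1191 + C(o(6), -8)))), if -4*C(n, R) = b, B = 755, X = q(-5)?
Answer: 62584/3576435 ≈ 0.017499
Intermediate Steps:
X = 20
C(n, R) = -27/4 (C(n, R) = -¼*27 = -27/4)
V = 15646 (V = 1426 + 20*711 = 1426 + 14220 = 15646)
V/((B*(1191 + C(o(6), -8)))) = 15646/((755*(1191 - 27/4))) = 15646/((755*(4737/4))) = 15646/(3576435/4) = 15646*(4/3576435) = 62584/3576435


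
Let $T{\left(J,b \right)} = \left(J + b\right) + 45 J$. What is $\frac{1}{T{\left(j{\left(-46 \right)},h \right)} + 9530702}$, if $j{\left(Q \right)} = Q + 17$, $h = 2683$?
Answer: $\frac{1}{9532051} \approx 1.0491 \cdot 10^{-7}$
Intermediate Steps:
$j{\left(Q \right)} = 17 + Q$
$T{\left(J,b \right)} = b + 46 J$
$\frac{1}{T{\left(j{\left(-46 \right)},h \right)} + 9530702} = \frac{1}{\left(2683 + 46 \left(17 - 46\right)\right) + 9530702} = \frac{1}{\left(2683 + 46 \left(-29\right)\right) + 9530702} = \frac{1}{\left(2683 - 1334\right) + 9530702} = \frac{1}{1349 + 9530702} = \frac{1}{9532051}$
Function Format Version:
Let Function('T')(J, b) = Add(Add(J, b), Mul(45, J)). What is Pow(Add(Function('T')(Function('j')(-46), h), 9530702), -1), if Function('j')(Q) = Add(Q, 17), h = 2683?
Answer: Rational(1, 9532051) ≈ 1.0491e-7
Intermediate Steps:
Function('j')(Q) = Add(17, Q)
Function('T')(J, b) = Add(b, Mul(46, J))
Pow(Add(Function('T')(Function('j')(-46), h), 9530702), -1) = Pow(Add(Add(2683, Mul(46, Add(17, -46))), 9530702), -1) = Pow(Add(Add(2683, Mul(46, -29)), 9530702), -1) = Pow(Add(Add(2683, -1334), 9530702), -1) = Pow(Add(1349, 9530702), -1) = Pow(9532051, -1) = Rational(1, 9532051)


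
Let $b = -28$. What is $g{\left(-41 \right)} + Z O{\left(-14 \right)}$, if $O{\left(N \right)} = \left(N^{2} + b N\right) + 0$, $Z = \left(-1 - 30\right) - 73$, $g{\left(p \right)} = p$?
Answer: $-61193$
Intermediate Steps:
$Z = -104$ ($Z = \left(-1 - 30\right) - 73 = -31 - 73 = -104$)
$O{\left(N \right)} = N^{2} - 28 N$ ($O{\left(N \right)} = \left(N^{2} - 28 N\right) + 0 = N^{2} - 28 N$)
$g{\left(-41 \right)} + Z O{\left(-14 \right)} = -41 - 104 \left(- 14 \left(-28 - 14\right)\right) = -41 - 104 \left(\left(-14\right) \left(-42\right)\right) = -41 - 61152 = -61193$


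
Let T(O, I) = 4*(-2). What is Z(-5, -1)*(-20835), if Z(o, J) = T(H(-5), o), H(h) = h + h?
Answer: 166680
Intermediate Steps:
H(h) = 2*h
T(O, I) = -8
Z(o, J) = -8
Z(-5, -1)*(-20835) = -8*(-20835) = 166680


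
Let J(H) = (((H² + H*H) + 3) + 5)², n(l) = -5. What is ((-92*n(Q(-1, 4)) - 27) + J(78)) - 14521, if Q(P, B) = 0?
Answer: 148240888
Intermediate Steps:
J(H) = (8 + 2*H²)² (J(H) = (((H² + H²) + 3) + 5)² = ((2*H² + 3) + 5)² = ((3 + 2*H²) + 5)² = (8 + 2*H²)²)
((-92*n(Q(-1, 4)) - 27) + J(78)) - 14521 = ((-92*(-5) - 27) + 4*(4 + 78²)²) - 14521 = ((460 - 27) + 4*(4 + 6084)²) - 14521 = (433 + 4*6088²) - 14521 = (433 + 4*37063744) - 14521 = (433 + 148254976) - 14521 = 148255409 - 14521 = 148240888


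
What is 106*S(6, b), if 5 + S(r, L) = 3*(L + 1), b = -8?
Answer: -2756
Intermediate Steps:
S(r, L) = -2 + 3*L (S(r, L) = -5 + 3*(L + 1) = -5 + 3*(1 + L) = -5 + (3 + 3*L) = -2 + 3*L)
106*S(6, b) = 106*(-2 + 3*(-8)) = 106*(-2 - 24) = 106*(-26) = -2756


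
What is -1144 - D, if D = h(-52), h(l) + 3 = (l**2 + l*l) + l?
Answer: -6497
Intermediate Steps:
h(l) = -3 + l + 2*l**2 (h(l) = -3 + ((l**2 + l*l) + l) = -3 + ((l**2 + l**2) + l) = -3 + (2*l**2 + l) = -3 + (l + 2*l**2) = -3 + l + 2*l**2)
D = 5353 (D = -3 - 52 + 2*(-52)**2 = -3 - 52 + 2*2704 = -3 - 52 + 5408 = 5353)
-1144 - D = -1144 - 1*5353 = -1144 - 5353 = -6497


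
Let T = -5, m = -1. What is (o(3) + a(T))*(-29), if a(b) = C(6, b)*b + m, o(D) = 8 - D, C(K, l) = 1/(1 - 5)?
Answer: -609/4 ≈ -152.25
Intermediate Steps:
C(K, l) = -¼ (C(K, l) = 1/(-4) = -¼)
a(b) = -1 - b/4 (a(b) = -b/4 - 1 = -1 - b/4)
(o(3) + a(T))*(-29) = ((8 - 1*3) + (-1 - ¼*(-5)))*(-29) = ((8 - 3) + (-1 + 5/4))*(-29) = (5 + ¼)*(-29) = (21/4)*(-29) = -609/4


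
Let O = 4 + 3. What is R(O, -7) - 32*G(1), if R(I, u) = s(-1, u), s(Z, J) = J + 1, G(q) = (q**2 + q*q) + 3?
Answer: -166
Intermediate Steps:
G(q) = 3 + 2*q**2 (G(q) = (q**2 + q**2) + 3 = 2*q**2 + 3 = 3 + 2*q**2)
O = 7
s(Z, J) = 1 + J
R(I, u) = 1 + u
R(O, -7) - 32*G(1) = (1 - 7) - 32*(3 + 2*1**2) = -6 - 32*(3 + 2*1) = -6 - 32*(3 + 2) = -6 - 32*5 = -6 - 160 = -166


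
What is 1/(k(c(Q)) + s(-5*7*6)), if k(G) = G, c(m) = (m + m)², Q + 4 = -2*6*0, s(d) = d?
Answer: -1/146 ≈ -0.0068493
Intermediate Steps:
Q = -4 (Q = -4 - 2*6*0 = -4 - 12*0 = -4 + 0 = -4)
c(m) = 4*m² (c(m) = (2*m)² = 4*m²)
1/(k(c(Q)) + s(-5*7*6)) = 1/(4*(-4)² - 5*7*6) = 1/(4*16 - 35*6) = 1/(64 - 210) = 1/(-146) = -1/146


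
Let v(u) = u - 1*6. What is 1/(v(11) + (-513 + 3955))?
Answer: 1/3447 ≈ 0.00029011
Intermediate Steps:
v(u) = -6 + u (v(u) = u - 6 = -6 + u)
1/(v(11) + (-513 + 3955)) = 1/((-6 + 11) + (-513 + 3955)) = 1/(5 + 3442) = 1/3447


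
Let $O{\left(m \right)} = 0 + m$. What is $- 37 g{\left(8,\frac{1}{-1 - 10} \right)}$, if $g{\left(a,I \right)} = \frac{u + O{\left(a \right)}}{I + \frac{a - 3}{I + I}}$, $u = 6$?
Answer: $\frac{11396}{607} \approx 18.774$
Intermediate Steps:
$O{\left(m \right)} = m$
$g{\left(a,I \right)} = \frac{6 + a}{I + \frac{-3 + a}{2 I}}$ ($g{\left(a,I \right)} = \frac{6 + a}{I + \frac{a - 3}{I + I}} = \frac{6 + a}{I + \frac{-3 + a}{2 I}}$)
$- 37 g{\left(8,\frac{1}{-1 - 10} \right)} = - 37 \frac{2 \left(6 + 8\right)}{\left(-1 - 10\right) \left(-3 + 8 + 2 \left(\frac{1}{-1 - 10}\right)^{2}\right)} = - 37 \cdot 2 \frac{1}{-11} \frac{1}{-3 + 8 + 2 \left(\frac{1}{-11}\right)^{2}} \cdot 14 = - 37 \cdot 2 \left(- \frac{1}{11}\right) \frac{1}{-3 + 8 + 2 \left(- \frac{1}{11}\right)^{2}} \cdot 14 = - 37 \cdot 2 \left(- \frac{1}{11}\right) \frac{1}{-3 + 8 + 2 \cdot \frac{1}{121}} \cdot 14 = - 37 \cdot 2 \left(- \frac{1}{11}\right) \frac{1}{-3 + 8 + \frac{2}{121}} \cdot 14 = - 37 \cdot 2 \left(- \frac{1}{11}\right) \frac{1}{\frac{607}{121}} \cdot 14 = - 37 \cdot 2 \left(- \frac{1}{11}\right) \frac{121}{607} \cdot 14 = \left(-37\right) \left(- \frac{308}{607}\right) = \frac{11396}{607}$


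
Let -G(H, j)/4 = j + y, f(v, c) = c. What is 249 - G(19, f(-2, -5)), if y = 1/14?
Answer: 1605/7 ≈ 229.29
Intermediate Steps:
y = 1/14 ≈ 0.071429
G(H, j) = -2/7 - 4*j (G(H, j) = -4*(j + 1/14) = -4*(1/14 + j) = -2/7 - 4*j)
249 - G(19, f(-2, -5)) = 249 - (-2/7 - 4*(-5)) = 249 - (-2/7 + 20) = 249 - 1*138/7 = 249 - 138/7 = 1605/7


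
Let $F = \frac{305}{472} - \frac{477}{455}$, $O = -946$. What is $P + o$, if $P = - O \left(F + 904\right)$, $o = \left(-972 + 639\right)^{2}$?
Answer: $\frac{103696066203}{107380} \approx 9.6569 \cdot 10^{5}$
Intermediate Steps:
$F = - \frac{86369}{214760}$ ($F = 305 \cdot \frac{1}{472} - \frac{477}{455} = \frac{305}{472} - \frac{477}{455} = - \frac{86369}{214760} \approx -0.40217$)
$o = 110889$ ($o = \left(-333\right)^{2} = 110889$)
$P = \frac{91788805383}{107380}$ ($P = - \left(-946\right) \left(- \frac{86369}{214760} + 904\right) = - \frac{\left(-946\right) 194056671}{214760} = \left(-1\right) \left(- \frac{91788805383}{107380}\right) = \frac{91788805383}{107380} \approx 8.548 \cdot 10^{5}$)
$P + o = \frac{91788805383}{107380} + 110889 = \frac{103696066203}{107380}$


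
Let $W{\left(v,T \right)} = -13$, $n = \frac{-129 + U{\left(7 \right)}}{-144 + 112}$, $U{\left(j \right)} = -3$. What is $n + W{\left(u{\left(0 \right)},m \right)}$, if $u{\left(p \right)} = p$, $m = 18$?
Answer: $- \frac{71}{8} \approx -8.875$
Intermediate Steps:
$n = \frac{33}{8}$ ($n = \frac{-129 - 3}{-144 + 112} = - \frac{132}{-32} = \left(-132\right) \left(- \frac{1}{32}\right) = \frac{33}{8} \approx 4.125$)
$n + W{\left(u{\left(0 \right)},m \right)} = \frac{33}{8} - 13 = - \frac{71}{8}$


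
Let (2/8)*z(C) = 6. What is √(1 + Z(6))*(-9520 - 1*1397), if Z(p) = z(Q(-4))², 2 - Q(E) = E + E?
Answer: -10917*√577 ≈ -2.6224e+5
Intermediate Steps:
Q(E) = 2 - 2*E (Q(E) = 2 - (E + E) = 2 - 2*E)
z(C) = 24 (z(C) = 4*6 = 24)
Z(p) = 576 (Z(p) = 24² = 576)
√(1 + Z(6))*(-9520 - 1*1397) = √(1 + 576)*(-9520 - 1*1397) = √577*(-9520 - 1397) = √577*(-10917) = -10917*√577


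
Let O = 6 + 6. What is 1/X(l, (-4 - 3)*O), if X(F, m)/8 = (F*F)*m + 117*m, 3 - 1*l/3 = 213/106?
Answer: -2809/237524616 ≈ -1.1826e-5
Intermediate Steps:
O = 12
l = 315/106 (l = 9 - 639/106 = 315/106 ≈ 2.9717)
X(F, m) = 936*m + 8*m*F² (X(F, m) = 8*((F*F)*m + 117*m) = 8*(F²*m + 117*m) = 8*(m*F² + 117*m) = 8*(117*m + m*F²) = 936*m + 8*m*F²)
1/X(l, (-4 - 3)*O) = 1/(8*((-4 - 3)*12)*(117 + (315/106)²)) = 1/(8*(-7*12)*(117 + 99225/11236)) = 1/(8*(-84)*(1413837/11236)) = 1/(-237524616/2809) = -2809/237524616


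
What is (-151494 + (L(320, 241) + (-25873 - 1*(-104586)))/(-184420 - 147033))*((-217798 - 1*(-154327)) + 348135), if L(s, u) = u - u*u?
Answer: -14293879449358920/331453 ≈ -4.3125e+10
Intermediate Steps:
L(s, u) = u - u**2
(-151494 + (L(320, 241) + (-25873 - 1*(-104586)))/(-184420 - 147033))*((-217798 - 1*(-154327)) + 348135) = (-151494 + (241*(1 - 1*241) + (-25873 - 1*(-104586)))/(-184420 - 147033))*((-217798 - 1*(-154327)) + 348135) = (-151494 + (241*(1 - 241) + (-25873 + 104586))/(-331453))*((-217798 + 154327) + 348135) = (-151494 + (241*(-240) + 78713)*(-1/331453))*(-63471 + 348135) = (-151494 + (-57840 + 78713)*(-1/331453))*284664 = (-151494 + 20873*(-1/331453))*284664 = (-151494 - 20873/331453)*284664 = -50213161655/331453*284664 = -14293879449358920/331453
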